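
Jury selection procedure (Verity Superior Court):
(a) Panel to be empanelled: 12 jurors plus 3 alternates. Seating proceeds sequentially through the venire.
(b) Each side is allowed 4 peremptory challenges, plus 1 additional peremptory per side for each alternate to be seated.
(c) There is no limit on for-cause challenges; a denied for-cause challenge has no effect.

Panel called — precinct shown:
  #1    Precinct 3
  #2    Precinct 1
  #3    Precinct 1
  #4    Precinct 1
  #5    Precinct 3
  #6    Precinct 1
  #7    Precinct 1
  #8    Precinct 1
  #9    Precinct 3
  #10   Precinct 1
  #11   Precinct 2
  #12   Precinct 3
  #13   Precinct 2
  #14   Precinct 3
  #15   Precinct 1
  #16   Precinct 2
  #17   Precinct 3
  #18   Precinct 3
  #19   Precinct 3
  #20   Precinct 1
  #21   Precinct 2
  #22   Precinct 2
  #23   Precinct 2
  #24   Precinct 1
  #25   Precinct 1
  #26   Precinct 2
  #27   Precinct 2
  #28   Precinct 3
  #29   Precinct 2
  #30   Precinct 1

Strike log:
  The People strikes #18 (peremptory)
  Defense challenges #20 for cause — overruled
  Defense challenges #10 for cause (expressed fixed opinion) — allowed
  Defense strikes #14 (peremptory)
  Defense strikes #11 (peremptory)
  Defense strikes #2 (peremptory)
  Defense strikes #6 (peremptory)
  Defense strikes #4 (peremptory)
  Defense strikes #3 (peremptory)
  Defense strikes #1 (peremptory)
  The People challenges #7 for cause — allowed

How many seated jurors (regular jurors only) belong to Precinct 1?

3

Removed: #1, #2, #3, #4, #6, #7, #10, #11, #14, #18.
Seated jurors 1–12: #5, #8, #9, #12, #13, #15, #16, #17, #19, #20, #21, #22 (alternates #23, #24, #25 not counted).
Of those, in Precinct 1: #8, #15, #20 → 3.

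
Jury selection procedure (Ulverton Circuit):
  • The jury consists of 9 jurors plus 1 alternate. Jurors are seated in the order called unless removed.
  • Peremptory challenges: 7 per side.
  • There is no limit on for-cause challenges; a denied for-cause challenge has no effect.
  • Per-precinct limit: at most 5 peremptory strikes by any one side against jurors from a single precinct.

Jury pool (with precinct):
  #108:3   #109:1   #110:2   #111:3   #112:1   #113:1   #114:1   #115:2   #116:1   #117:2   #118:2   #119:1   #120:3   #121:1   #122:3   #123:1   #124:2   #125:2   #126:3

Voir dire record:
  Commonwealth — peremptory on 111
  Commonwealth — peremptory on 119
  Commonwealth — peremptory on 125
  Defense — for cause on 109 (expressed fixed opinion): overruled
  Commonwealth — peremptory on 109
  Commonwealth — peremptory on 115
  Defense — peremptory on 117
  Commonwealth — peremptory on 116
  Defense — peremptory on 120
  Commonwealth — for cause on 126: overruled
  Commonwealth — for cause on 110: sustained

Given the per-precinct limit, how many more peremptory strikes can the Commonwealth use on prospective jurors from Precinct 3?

1

Commonwealth peremptories so far: #111, #119, #125, #109, #115, #116 — 6 of 7 used, 1 left overall.
Against Precinct 3: #111 — 1 used; per-precinct cap 5 leaves 4.
Binding limit: min(1, 4) = 1.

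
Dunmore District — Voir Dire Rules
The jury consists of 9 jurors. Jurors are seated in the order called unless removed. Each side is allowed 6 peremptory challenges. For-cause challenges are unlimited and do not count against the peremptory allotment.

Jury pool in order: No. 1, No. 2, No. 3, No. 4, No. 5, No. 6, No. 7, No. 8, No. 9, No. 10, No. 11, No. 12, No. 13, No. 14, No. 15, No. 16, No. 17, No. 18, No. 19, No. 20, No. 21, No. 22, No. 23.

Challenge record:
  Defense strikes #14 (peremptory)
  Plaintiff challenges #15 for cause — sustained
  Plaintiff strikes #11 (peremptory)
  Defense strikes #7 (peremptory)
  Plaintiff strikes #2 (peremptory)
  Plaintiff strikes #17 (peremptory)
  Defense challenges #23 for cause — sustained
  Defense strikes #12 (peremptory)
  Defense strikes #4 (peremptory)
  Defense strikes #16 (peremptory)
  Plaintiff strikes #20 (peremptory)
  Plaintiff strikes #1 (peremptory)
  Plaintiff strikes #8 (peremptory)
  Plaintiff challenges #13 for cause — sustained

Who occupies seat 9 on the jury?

22

Removed: #1, #2, #4, #7, #8, #11, #12, #13, #14, #15, #16, #17, #20, #23.
Seating in order: seats 1–9 → #3, #5, #6, #9, #10, #18, #19, #21, #22.
So seat 9 is #22.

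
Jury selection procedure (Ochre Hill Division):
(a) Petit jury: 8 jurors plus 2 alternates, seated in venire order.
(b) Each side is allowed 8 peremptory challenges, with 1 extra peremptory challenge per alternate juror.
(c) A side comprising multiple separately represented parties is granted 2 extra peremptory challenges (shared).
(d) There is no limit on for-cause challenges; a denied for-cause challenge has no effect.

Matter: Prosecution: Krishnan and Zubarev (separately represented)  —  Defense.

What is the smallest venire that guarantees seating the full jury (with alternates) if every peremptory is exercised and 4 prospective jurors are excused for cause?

36

Seats to fill: 8 + 2 alternates = 10.
Peremptories — Prosecution: 8 + 1×2 + 2 = 12; Defense: 8 + 1×2 = 10; total 22.
For-cause removals: 4.
Minimum venire: 10 + 22 + 4 = 36.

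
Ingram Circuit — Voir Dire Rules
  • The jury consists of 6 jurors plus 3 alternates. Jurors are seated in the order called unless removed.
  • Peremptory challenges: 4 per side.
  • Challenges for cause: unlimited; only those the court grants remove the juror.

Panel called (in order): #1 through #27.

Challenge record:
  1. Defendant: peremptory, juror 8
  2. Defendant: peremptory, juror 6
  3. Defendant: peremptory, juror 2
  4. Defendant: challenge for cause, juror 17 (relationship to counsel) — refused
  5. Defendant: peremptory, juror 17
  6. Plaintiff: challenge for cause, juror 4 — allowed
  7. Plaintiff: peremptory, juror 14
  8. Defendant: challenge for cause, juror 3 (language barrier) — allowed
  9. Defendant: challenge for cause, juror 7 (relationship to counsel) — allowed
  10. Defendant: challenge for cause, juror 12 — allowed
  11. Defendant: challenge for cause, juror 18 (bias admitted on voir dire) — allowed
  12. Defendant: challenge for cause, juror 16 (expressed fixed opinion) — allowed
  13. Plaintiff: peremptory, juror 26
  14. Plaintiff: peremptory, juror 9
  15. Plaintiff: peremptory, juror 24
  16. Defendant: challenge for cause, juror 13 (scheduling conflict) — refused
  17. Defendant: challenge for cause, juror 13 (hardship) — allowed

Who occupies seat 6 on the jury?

Removed: #2, #3, #4, #6, #7, #8, #9, #12, #13, #14, #16, #17, #18, #24, #26.
Seating in order: seats 1–6 → #1, #5, #10, #11, #15, #19; alternates → #20, #21, #22.
So seat 6 is #19.

19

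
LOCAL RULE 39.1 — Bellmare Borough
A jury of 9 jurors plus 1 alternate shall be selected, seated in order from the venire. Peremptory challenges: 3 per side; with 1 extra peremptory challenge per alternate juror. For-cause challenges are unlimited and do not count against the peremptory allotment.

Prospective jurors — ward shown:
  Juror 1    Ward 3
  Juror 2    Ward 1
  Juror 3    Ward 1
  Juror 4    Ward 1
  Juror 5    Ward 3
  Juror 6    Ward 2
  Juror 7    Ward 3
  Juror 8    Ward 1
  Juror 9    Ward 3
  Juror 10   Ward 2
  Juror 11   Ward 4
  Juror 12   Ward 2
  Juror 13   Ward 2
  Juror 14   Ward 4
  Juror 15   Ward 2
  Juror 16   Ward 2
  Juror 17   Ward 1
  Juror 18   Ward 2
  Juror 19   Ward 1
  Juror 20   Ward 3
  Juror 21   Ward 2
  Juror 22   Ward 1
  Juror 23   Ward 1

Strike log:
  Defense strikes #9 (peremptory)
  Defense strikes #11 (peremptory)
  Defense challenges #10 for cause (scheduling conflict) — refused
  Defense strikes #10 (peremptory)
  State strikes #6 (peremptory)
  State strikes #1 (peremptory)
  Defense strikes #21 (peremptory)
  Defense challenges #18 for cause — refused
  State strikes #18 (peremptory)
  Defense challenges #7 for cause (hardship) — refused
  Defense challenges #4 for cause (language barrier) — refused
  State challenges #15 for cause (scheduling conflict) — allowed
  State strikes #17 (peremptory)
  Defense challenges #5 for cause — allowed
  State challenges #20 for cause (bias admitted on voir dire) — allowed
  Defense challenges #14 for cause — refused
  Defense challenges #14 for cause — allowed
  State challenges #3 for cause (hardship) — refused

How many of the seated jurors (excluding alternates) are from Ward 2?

Removed: #1, #5, #6, #9, #10, #11, #14, #15, #17, #18, #20, #21.
Seated jurors 1–9: #2, #3, #4, #7, #8, #12, #13, #16, #19 (alternates #22 not counted).
Of those, in Ward 2: #12, #13, #16 → 3.

3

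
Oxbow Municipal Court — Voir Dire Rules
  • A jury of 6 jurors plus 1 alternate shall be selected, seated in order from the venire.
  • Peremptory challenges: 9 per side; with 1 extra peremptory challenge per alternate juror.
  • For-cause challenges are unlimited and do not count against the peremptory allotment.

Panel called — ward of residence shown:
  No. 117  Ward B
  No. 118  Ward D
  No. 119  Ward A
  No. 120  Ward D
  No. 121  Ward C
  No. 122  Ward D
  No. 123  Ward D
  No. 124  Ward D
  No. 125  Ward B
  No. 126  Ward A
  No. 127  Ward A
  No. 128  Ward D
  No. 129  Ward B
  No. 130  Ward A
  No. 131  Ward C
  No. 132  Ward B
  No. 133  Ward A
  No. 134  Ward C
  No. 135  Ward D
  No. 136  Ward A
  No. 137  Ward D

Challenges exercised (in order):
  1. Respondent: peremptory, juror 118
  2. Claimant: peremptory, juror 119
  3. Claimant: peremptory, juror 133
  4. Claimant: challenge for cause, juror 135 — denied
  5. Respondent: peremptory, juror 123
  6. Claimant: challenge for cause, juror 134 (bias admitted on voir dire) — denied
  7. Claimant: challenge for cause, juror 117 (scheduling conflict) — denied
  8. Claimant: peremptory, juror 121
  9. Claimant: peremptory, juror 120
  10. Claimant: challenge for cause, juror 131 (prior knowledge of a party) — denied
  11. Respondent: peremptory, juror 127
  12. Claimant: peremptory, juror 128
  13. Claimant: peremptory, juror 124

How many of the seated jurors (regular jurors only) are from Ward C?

0

Removed: #118, #119, #120, #121, #123, #124, #127, #128, #133.
Seated jurors 1–6: #117, #122, #125, #126, #129, #130 (alternates #131 not counted).
None of those are in Ward C → 0.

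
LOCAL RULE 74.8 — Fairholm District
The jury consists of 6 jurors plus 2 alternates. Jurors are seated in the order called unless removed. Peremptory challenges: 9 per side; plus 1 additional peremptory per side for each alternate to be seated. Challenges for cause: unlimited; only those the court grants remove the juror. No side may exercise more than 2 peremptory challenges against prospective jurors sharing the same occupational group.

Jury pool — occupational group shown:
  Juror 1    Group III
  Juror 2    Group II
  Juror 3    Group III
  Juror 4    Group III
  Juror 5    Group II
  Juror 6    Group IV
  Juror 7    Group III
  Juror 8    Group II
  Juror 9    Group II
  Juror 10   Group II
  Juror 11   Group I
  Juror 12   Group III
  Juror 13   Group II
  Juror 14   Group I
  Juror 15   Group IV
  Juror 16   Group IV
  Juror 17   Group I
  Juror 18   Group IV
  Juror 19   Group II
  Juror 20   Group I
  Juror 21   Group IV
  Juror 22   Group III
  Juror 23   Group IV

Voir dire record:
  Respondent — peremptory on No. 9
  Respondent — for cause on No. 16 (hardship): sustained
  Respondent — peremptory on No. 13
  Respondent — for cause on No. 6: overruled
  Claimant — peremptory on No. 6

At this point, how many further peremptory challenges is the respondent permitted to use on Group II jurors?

Respondent peremptories so far: #9, #13 — 2 of 11 used, 9 left overall.
Against Group II: #9, #13 — 2 used; per-group cap 2 leaves 0.
Binding limit: min(9, 0) = 0.

0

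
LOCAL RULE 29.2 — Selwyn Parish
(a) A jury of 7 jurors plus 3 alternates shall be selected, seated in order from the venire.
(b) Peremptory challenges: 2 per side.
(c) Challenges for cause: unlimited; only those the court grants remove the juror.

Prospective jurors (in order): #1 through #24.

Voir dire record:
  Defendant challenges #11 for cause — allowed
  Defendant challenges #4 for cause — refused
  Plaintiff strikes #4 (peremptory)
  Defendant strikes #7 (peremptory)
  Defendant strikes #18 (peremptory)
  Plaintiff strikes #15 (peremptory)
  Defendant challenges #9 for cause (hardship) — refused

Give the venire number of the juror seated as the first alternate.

Removed: #4, #7, #11, #15, #18. (#9 stays — for-cause denied.)
Filling seats in venire order through position 8: #1, #2, #3, #5, #6, #8, #9, #10.
So alternate 1 is #10.

10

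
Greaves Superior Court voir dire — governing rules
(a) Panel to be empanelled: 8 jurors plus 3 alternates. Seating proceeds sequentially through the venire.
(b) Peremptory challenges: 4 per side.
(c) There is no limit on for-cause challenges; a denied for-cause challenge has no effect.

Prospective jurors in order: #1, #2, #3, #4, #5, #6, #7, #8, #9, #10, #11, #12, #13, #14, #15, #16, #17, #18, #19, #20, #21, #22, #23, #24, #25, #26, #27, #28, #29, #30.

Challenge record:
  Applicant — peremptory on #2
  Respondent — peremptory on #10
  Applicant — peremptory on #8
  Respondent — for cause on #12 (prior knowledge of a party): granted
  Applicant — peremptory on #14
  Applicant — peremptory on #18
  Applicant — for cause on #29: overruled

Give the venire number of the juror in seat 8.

11

Removed: #2, #8, #10, #12, #14, #18. (#29 stays — for-cause denied.)
Seating in order: seats 1–8 → #1, #3, #4, #5, #6, #7, #9, #11; alternates → #13, #15, #16.
So seat 8 is #11.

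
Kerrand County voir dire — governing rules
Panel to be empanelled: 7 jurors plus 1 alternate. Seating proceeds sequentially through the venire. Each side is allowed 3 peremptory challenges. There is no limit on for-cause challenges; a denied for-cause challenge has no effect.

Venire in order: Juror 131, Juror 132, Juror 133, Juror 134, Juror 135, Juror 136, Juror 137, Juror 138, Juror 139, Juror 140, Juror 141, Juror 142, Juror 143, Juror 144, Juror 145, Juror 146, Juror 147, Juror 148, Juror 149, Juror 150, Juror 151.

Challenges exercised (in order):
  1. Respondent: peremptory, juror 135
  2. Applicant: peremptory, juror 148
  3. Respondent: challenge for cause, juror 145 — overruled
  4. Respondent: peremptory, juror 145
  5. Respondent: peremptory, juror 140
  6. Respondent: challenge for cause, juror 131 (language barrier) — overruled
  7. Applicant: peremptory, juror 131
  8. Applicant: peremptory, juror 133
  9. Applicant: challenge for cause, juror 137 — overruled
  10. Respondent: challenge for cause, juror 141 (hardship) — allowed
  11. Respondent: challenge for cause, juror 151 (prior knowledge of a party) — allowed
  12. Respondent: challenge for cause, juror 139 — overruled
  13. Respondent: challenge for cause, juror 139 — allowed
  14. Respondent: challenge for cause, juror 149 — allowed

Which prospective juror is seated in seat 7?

Removed: #131, #133, #135, #139, #140, #141, #145, #148, #149, #151. (#137 stays — for-cause denied.)
Filling seats in venire order through position 7: #132, #134, #136, #137, #138, #142, #143.
So seat 7 is #143.

143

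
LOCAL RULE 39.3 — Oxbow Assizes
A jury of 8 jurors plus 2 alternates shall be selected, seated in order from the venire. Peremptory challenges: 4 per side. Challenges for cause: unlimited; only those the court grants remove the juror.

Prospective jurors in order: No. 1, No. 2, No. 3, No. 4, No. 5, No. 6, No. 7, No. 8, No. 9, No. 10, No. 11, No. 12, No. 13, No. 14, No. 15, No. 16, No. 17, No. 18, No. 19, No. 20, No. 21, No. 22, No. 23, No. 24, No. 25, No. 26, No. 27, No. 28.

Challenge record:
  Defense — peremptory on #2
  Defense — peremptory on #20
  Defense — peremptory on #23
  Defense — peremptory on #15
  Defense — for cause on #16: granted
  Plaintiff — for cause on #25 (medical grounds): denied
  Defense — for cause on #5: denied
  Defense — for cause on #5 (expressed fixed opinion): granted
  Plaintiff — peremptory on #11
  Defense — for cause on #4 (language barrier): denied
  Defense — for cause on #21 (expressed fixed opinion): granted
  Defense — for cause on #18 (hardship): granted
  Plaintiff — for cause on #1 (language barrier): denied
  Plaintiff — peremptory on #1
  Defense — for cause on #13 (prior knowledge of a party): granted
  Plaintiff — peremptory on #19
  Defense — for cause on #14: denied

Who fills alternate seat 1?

14

Removed: #1, #2, #5, #11, #13, #15, #16, #18, #19, #20, #21, #23. (#4, #14, #25 stay — for-cause denied.)
Filling seats in venire order through position 9: #3, #4, #6, #7, #8, #9, #10, #12, #14.
So alternate 1 is #14.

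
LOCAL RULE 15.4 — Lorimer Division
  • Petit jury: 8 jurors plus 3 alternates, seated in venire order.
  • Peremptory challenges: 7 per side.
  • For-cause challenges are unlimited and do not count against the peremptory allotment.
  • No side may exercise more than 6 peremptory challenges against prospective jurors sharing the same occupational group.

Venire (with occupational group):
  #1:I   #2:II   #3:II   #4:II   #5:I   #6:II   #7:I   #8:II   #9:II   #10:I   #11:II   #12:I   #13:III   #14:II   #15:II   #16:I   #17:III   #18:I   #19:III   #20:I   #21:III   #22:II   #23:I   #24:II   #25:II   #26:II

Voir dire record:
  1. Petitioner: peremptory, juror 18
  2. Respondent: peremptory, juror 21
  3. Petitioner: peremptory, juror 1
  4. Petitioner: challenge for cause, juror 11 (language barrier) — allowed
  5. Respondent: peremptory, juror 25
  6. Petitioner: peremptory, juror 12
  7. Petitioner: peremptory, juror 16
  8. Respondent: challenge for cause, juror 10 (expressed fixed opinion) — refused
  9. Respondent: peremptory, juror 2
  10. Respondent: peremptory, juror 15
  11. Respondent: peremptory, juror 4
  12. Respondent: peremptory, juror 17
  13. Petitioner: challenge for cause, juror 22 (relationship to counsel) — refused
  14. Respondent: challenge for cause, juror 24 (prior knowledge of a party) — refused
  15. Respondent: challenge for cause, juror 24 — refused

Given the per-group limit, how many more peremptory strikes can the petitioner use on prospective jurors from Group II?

3

Petitioner peremptories so far: #18, #1, #12, #16 — 4 of 7 used, 3 left overall.
Against Group II: none yet — per-group cap 6 leaves 6.
Binding limit: min(3, 6) = 3.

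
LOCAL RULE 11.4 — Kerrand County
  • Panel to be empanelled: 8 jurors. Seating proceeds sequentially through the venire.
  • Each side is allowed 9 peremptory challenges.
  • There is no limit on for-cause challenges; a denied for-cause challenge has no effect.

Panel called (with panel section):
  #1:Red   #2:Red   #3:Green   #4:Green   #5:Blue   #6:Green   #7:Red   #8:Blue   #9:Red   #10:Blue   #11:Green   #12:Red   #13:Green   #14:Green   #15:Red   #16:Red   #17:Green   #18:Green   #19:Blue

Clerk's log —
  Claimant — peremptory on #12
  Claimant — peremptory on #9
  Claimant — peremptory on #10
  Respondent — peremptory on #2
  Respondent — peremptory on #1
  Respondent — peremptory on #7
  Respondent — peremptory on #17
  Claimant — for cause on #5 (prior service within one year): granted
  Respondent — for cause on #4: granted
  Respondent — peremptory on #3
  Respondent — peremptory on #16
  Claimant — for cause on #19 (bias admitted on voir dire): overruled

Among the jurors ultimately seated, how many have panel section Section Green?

5

Removed: #1, #2, #3, #4, #5, #7, #9, #10, #12, #16, #17.
Seated jurors 1–8: #6, #8, #11, #13, #14, #15, #18, #19.
Of those, in Section Green: #6, #11, #13, #14, #18 → 5.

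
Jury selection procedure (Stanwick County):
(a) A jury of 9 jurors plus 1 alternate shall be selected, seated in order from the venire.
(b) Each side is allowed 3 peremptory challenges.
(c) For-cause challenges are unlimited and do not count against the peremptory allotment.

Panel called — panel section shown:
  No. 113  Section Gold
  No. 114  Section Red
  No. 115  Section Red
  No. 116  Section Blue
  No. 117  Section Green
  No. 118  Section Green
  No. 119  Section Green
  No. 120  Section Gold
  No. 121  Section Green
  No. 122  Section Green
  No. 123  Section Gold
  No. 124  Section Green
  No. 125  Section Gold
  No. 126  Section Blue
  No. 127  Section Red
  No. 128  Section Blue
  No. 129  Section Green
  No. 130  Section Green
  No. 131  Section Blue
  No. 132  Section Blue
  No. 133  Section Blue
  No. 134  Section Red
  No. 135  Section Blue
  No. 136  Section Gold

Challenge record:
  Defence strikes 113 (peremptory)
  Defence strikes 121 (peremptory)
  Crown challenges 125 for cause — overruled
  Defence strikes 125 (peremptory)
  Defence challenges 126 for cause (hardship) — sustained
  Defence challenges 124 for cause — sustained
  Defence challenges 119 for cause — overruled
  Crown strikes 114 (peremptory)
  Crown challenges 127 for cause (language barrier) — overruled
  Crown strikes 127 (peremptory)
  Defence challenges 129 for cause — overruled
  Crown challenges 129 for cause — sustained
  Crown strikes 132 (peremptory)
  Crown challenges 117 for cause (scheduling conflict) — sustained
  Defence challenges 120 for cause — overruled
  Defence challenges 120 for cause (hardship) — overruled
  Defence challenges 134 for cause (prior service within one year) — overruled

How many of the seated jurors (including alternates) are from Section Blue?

Removed: #113, #114, #117, #121, #124, #125, #126, #127, #129, #132.
Seated (10 incl. alternates): #115, #116, #118, #119, #120, #122, #123, #128, #130, #131.
Of those, in Section Blue: #116, #128, #131 → 3.

3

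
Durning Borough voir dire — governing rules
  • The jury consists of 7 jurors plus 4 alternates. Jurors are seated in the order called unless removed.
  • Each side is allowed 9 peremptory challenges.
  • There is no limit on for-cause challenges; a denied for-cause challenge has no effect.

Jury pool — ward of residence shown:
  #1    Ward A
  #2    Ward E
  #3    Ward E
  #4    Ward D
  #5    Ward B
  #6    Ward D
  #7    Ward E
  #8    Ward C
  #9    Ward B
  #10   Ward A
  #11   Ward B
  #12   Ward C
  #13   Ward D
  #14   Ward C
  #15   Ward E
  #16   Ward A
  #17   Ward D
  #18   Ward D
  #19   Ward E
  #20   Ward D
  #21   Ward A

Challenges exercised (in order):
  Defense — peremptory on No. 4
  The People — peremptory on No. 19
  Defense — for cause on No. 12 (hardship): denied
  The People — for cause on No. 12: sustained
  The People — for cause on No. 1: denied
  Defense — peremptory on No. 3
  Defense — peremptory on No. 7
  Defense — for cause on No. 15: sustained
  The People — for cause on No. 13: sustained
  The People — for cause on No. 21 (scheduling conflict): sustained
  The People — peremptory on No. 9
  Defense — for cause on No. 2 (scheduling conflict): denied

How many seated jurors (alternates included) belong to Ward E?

Removed: #3, #4, #7, #9, #12, #13, #15, #19, #21.
Seated (11 incl. alternates): #1, #2, #5, #6, #8, #10, #11, #14, #16, #17, #18.
Of those, in Ward E: #2 → 1.

1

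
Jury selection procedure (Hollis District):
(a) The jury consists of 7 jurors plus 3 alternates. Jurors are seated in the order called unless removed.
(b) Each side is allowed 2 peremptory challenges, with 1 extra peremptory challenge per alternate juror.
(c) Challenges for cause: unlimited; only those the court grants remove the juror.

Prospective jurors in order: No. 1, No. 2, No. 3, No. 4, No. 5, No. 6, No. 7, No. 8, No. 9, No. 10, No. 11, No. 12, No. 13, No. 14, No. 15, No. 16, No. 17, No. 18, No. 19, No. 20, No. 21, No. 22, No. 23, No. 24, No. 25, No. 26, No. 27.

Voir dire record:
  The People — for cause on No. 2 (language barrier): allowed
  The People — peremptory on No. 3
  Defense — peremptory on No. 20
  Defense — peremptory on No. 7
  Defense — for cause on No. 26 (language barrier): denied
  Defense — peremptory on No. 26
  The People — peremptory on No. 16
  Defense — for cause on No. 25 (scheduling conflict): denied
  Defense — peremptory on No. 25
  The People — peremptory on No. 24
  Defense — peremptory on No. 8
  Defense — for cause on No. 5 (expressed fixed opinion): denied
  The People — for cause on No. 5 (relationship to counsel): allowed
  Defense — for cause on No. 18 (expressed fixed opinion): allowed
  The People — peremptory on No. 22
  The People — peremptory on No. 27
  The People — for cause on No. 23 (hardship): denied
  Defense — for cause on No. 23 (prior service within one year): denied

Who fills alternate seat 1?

Removed: #2, #3, #5, #7, #8, #16, #18, #20, #22, #24, #25, #26, #27. (#23 stays — for-cause denied.)
Seating in order: seats 1–7 → #1, #4, #6, #9, #10, #11, #12; alternates → #13, #14, #15.
So alternate 1 is #13.

13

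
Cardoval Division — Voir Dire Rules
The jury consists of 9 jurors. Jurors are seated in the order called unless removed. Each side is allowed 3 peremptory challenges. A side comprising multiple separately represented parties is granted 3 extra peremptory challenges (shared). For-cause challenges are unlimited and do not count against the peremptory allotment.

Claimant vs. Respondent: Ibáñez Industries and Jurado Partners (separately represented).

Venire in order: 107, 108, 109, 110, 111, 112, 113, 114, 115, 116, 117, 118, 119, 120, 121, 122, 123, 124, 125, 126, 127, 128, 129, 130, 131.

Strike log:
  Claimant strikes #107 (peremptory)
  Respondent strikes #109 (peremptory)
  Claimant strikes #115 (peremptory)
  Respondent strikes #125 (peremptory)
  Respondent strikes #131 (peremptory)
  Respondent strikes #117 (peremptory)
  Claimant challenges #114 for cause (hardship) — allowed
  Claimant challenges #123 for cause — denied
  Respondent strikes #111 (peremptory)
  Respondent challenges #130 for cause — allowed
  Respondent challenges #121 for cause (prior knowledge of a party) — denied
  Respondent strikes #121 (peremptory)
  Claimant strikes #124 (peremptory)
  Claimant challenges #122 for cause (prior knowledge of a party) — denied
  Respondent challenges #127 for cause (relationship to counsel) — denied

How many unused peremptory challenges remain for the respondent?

Respondent allotment: 3 base + 3 multi-party = 6.
Respondent peremptories used: #109, #125, #131, #117, #111, #121 — 6 (for-cause on #130, #121, #127 don't count).
Remaining: 6 − 6 = 0.

0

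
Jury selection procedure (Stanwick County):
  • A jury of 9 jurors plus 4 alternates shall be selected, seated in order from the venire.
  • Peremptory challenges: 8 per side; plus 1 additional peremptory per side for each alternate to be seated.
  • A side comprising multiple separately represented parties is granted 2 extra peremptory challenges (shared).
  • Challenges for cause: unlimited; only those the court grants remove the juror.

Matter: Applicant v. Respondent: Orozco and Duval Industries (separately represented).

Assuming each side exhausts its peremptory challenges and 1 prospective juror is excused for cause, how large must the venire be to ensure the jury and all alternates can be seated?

Seats to fill: 9 + 4 alternates = 13.
Peremptories — Applicant: 8 + 1×4 = 12; Respondent: 8 + 1×4 + 2 = 14; total 26.
For-cause removals: 1.
Minimum venire: 13 + 26 + 1 = 40.

40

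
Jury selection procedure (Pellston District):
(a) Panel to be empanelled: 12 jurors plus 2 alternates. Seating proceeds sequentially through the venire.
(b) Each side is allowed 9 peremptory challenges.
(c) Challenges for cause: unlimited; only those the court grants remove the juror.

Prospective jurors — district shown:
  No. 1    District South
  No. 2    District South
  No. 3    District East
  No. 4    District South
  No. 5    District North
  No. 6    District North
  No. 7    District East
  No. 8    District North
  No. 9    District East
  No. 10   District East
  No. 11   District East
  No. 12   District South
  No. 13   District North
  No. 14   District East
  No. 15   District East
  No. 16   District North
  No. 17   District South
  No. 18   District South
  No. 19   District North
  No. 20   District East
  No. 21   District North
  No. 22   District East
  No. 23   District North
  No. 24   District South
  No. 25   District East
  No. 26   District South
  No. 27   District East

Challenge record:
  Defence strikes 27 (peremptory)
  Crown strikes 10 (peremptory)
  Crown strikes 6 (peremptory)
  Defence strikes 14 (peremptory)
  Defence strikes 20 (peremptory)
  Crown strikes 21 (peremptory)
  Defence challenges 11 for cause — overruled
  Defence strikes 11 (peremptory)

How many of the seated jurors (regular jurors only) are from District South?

Removed: #6, #10, #11, #14, #20, #21, #27.
Seated jurors 1–12: #1, #2, #3, #4, #5, #7, #8, #9, #12, #13, #15, #16 (alternates #17, #18 not counted).
Of those, in District South: #1, #2, #4, #12 → 4.

4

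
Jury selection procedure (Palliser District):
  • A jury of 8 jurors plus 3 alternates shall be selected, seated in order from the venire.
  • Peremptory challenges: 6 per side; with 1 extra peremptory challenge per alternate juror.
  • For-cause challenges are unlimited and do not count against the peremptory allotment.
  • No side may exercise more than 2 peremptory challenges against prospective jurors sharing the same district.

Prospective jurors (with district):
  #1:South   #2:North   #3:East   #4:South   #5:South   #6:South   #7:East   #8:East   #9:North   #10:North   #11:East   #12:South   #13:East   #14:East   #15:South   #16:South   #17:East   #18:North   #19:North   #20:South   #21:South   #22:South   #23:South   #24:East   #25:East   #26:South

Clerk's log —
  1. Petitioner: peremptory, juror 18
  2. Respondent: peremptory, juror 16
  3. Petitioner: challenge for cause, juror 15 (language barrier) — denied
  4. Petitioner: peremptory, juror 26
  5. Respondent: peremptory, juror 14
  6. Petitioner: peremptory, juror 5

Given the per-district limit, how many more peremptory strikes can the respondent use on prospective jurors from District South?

Respondent peremptories so far: #16, #14 — 2 of 9 used, 7 left overall.
Against District South: #16 — 1 used; per-district cap 2 leaves 1.
Binding limit: min(7, 1) = 1.

1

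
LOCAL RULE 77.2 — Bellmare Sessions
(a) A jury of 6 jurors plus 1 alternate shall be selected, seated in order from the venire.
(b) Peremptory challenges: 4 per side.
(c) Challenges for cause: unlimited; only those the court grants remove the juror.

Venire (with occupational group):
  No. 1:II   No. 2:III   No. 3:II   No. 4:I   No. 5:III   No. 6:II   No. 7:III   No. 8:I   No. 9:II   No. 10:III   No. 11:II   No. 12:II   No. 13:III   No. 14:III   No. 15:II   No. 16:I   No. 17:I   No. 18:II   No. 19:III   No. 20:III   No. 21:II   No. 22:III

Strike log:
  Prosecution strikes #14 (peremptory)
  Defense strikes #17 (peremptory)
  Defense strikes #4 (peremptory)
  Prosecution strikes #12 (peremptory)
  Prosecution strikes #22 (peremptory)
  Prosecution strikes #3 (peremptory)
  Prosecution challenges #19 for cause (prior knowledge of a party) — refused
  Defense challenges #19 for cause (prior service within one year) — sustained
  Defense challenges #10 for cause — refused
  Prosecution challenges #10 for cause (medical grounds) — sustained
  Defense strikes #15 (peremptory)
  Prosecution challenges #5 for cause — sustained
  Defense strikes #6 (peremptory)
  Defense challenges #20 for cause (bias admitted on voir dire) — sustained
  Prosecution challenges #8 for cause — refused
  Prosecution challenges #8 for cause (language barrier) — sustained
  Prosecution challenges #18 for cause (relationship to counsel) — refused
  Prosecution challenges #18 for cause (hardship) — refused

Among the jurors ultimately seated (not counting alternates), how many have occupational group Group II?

3

Removed: #3, #4, #5, #6, #8, #10, #12, #14, #15, #17, #19, #20, #22.
Seated jurors 1–6: #1, #2, #7, #9, #11, #13 (alternates #16 not counted).
Of those, in Group II: #1, #9, #11 → 3.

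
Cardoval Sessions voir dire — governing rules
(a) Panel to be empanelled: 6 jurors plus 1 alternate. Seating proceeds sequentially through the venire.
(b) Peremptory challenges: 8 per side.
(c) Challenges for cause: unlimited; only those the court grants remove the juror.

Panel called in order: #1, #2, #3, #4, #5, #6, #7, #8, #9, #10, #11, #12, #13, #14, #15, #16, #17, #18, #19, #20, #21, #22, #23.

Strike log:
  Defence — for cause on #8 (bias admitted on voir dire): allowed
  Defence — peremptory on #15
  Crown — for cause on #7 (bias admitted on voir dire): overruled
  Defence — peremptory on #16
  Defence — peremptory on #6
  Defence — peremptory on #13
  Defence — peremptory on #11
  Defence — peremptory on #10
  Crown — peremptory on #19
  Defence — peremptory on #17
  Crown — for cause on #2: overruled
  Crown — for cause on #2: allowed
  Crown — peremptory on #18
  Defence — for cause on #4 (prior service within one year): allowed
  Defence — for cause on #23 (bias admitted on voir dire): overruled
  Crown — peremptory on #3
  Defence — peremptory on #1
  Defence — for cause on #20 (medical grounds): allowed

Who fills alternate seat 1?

22

Removed: #1, #2, #3, #4, #6, #8, #10, #11, #13, #15, #16, #17, #18, #19, #20. (#7, #23 stay — for-cause denied.)
Seating in order: seats 1–6 → #5, #7, #9, #12, #14, #21; alternates → #22.
So alternate 1 is #22.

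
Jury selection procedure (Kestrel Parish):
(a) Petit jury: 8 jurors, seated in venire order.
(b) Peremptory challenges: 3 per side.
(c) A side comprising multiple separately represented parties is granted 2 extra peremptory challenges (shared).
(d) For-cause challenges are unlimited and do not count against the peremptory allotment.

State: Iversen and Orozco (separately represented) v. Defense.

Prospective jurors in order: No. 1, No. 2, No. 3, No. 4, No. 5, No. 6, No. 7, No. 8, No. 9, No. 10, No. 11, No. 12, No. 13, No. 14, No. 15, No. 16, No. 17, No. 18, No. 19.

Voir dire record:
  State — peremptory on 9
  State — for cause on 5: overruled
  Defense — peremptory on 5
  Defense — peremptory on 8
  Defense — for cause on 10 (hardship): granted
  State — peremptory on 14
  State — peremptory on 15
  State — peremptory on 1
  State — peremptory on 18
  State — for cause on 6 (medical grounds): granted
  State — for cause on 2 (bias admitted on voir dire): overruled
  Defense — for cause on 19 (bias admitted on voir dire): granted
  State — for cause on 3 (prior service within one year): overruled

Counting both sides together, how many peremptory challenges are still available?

State allotment: 3 base + 2 multi-party = 5. Defense allotment: 3.
State peremptories used: #9, #14, #15, #1, #18 — 5 (for-cause on #5, #6, #2, #3 don't count).
Defense peremptories used: #5, #8 — 2 (for-cause on #10, #19 don't count).
Remaining: (5 − 5) + (3 − 2) = 1.

1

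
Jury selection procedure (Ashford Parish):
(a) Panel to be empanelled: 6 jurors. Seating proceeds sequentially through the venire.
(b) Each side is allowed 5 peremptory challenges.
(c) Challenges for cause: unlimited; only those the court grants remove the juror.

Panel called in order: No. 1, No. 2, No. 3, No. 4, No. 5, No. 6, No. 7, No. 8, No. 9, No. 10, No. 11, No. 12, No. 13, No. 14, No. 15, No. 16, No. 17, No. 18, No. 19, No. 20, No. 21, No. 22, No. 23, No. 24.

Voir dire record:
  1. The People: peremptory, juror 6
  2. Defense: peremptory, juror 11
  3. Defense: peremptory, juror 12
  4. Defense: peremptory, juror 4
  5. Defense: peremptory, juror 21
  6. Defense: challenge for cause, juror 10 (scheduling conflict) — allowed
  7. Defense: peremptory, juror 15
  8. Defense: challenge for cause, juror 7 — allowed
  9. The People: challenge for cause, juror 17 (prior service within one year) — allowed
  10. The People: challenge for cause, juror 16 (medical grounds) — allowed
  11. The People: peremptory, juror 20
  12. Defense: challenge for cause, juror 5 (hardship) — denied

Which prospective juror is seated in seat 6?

Removed: #4, #6, #7, #10, #11, #12, #15, #16, #17, #20, #21. (#5 stays — for-cause denied.)
Filling seats in venire order through position 6: #1, #2, #3, #5, #8, #9.
So seat 6 is #9.

9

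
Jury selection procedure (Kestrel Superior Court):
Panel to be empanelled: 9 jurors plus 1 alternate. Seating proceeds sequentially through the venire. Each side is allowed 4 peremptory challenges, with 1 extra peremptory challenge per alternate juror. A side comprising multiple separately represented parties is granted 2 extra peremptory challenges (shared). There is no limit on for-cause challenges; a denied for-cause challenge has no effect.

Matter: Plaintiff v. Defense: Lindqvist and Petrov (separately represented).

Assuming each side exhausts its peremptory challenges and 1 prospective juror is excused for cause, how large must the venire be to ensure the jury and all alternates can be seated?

Seats to fill: 9 + 1 alternates = 10.
Peremptories — Plaintiff: 4 + 1×1 = 5; Defense: 4 + 1×1 + 2 = 7; total 12.
For-cause removals: 1.
Minimum venire: 10 + 12 + 1 = 23.

23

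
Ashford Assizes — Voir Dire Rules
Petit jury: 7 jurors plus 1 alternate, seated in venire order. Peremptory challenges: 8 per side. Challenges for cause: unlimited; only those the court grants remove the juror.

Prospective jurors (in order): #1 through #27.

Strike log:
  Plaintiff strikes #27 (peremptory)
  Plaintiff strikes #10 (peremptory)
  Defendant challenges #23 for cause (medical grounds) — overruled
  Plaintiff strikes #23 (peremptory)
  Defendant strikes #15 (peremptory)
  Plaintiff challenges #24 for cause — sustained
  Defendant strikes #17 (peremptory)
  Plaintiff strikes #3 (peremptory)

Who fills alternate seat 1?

Removed: #3, #10, #15, #17, #23, #24, #27.
Filling seats in venire order through position 8: #1, #2, #4, #5, #6, #7, #8, #9.
So alternate 1 is #9.

9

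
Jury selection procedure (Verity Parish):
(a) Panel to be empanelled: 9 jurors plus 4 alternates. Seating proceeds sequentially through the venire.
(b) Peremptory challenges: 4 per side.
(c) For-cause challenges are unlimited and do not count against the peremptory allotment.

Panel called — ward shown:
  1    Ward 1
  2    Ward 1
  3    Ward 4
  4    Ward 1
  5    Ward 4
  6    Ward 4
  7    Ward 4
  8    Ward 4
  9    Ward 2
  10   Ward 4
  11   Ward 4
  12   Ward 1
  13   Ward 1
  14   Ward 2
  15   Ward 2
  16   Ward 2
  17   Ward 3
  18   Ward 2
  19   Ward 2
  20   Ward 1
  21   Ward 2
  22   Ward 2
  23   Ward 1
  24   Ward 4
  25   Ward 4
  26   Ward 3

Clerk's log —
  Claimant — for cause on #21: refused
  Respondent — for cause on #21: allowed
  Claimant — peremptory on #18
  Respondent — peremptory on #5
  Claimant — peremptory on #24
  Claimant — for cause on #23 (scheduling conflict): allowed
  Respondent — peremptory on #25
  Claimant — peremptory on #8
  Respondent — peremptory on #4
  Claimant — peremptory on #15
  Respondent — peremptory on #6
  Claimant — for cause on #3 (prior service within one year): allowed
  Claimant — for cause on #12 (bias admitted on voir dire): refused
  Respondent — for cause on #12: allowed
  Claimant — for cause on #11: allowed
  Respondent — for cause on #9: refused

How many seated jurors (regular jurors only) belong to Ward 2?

Removed: #3, #4, #5, #6, #8, #11, #12, #15, #18, #21, #23, #24, #25.
Seated jurors 1–9: #1, #2, #7, #9, #10, #13, #14, #16, #17 (alternates #19, #20, #22, #26 not counted).
Of those, in Ward 2: #9, #14, #16 → 3.

3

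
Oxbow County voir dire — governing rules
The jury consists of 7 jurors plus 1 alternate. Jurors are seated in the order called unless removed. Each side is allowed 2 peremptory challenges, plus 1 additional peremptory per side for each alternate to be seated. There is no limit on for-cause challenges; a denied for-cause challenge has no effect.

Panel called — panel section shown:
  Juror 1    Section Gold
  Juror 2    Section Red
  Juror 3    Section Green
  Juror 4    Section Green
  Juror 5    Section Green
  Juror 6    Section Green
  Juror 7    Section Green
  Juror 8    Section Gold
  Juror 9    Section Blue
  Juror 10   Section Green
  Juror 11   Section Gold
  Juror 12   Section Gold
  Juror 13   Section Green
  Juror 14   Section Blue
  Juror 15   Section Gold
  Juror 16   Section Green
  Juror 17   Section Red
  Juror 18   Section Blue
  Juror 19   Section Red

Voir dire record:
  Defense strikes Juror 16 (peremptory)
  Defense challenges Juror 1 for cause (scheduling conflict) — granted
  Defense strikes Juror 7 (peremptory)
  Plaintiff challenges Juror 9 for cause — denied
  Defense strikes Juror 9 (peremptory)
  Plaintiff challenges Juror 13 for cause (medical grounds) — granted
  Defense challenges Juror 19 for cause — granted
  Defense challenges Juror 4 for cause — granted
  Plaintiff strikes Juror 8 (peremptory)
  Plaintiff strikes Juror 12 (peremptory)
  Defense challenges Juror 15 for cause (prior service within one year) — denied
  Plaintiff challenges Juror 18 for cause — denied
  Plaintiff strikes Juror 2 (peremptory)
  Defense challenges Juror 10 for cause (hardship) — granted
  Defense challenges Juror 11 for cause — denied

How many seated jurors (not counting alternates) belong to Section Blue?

1

Removed: #1, #2, #4, #7, #8, #9, #10, #12, #13, #16, #19.
Seated jurors 1–7: #3, #5, #6, #11, #14, #15, #17 (alternates #18 not counted).
Of those, in Section Blue: #14 → 1.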